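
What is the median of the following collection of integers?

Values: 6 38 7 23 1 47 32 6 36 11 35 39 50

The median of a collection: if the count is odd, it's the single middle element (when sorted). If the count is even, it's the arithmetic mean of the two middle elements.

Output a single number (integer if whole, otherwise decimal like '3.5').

Answer: 32

Derivation:
Step 1: insert 6 -> lo=[6] (size 1, max 6) hi=[] (size 0) -> median=6
Step 2: insert 38 -> lo=[6] (size 1, max 6) hi=[38] (size 1, min 38) -> median=22
Step 3: insert 7 -> lo=[6, 7] (size 2, max 7) hi=[38] (size 1, min 38) -> median=7
Step 4: insert 23 -> lo=[6, 7] (size 2, max 7) hi=[23, 38] (size 2, min 23) -> median=15
Step 5: insert 1 -> lo=[1, 6, 7] (size 3, max 7) hi=[23, 38] (size 2, min 23) -> median=7
Step 6: insert 47 -> lo=[1, 6, 7] (size 3, max 7) hi=[23, 38, 47] (size 3, min 23) -> median=15
Step 7: insert 32 -> lo=[1, 6, 7, 23] (size 4, max 23) hi=[32, 38, 47] (size 3, min 32) -> median=23
Step 8: insert 6 -> lo=[1, 6, 6, 7] (size 4, max 7) hi=[23, 32, 38, 47] (size 4, min 23) -> median=15
Step 9: insert 36 -> lo=[1, 6, 6, 7, 23] (size 5, max 23) hi=[32, 36, 38, 47] (size 4, min 32) -> median=23
Step 10: insert 11 -> lo=[1, 6, 6, 7, 11] (size 5, max 11) hi=[23, 32, 36, 38, 47] (size 5, min 23) -> median=17
Step 11: insert 35 -> lo=[1, 6, 6, 7, 11, 23] (size 6, max 23) hi=[32, 35, 36, 38, 47] (size 5, min 32) -> median=23
Step 12: insert 39 -> lo=[1, 6, 6, 7, 11, 23] (size 6, max 23) hi=[32, 35, 36, 38, 39, 47] (size 6, min 32) -> median=27.5
Step 13: insert 50 -> lo=[1, 6, 6, 7, 11, 23, 32] (size 7, max 32) hi=[35, 36, 38, 39, 47, 50] (size 6, min 35) -> median=32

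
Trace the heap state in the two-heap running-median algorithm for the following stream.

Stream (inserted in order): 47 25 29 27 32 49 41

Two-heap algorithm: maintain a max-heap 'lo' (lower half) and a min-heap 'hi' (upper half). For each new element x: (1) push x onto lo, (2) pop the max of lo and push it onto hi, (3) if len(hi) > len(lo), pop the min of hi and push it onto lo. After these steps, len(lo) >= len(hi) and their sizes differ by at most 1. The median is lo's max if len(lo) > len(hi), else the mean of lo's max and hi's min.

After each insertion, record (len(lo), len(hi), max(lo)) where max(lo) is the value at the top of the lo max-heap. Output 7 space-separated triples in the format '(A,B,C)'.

Answer: (1,0,47) (1,1,25) (2,1,29) (2,2,27) (3,2,29) (3,3,29) (4,3,32)

Derivation:
Step 1: insert 47 -> lo=[47] hi=[] -> (len(lo)=1, len(hi)=0, max(lo)=47)
Step 2: insert 25 -> lo=[25] hi=[47] -> (len(lo)=1, len(hi)=1, max(lo)=25)
Step 3: insert 29 -> lo=[25, 29] hi=[47] -> (len(lo)=2, len(hi)=1, max(lo)=29)
Step 4: insert 27 -> lo=[25, 27] hi=[29, 47] -> (len(lo)=2, len(hi)=2, max(lo)=27)
Step 5: insert 32 -> lo=[25, 27, 29] hi=[32, 47] -> (len(lo)=3, len(hi)=2, max(lo)=29)
Step 6: insert 49 -> lo=[25, 27, 29] hi=[32, 47, 49] -> (len(lo)=3, len(hi)=3, max(lo)=29)
Step 7: insert 41 -> lo=[25, 27, 29, 32] hi=[41, 47, 49] -> (len(lo)=4, len(hi)=3, max(lo)=32)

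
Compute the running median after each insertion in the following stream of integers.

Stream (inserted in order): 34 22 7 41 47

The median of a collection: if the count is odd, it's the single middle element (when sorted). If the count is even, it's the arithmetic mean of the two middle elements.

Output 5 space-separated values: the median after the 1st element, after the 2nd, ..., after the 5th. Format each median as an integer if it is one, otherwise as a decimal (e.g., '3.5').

Step 1: insert 34 -> lo=[34] (size 1, max 34) hi=[] (size 0) -> median=34
Step 2: insert 22 -> lo=[22] (size 1, max 22) hi=[34] (size 1, min 34) -> median=28
Step 3: insert 7 -> lo=[7, 22] (size 2, max 22) hi=[34] (size 1, min 34) -> median=22
Step 4: insert 41 -> lo=[7, 22] (size 2, max 22) hi=[34, 41] (size 2, min 34) -> median=28
Step 5: insert 47 -> lo=[7, 22, 34] (size 3, max 34) hi=[41, 47] (size 2, min 41) -> median=34

Answer: 34 28 22 28 34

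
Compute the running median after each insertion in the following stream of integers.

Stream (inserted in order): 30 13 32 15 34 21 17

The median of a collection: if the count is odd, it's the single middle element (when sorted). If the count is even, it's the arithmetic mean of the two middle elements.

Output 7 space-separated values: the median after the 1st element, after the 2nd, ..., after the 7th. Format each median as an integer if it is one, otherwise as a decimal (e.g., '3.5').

Step 1: insert 30 -> lo=[30] (size 1, max 30) hi=[] (size 0) -> median=30
Step 2: insert 13 -> lo=[13] (size 1, max 13) hi=[30] (size 1, min 30) -> median=21.5
Step 3: insert 32 -> lo=[13, 30] (size 2, max 30) hi=[32] (size 1, min 32) -> median=30
Step 4: insert 15 -> lo=[13, 15] (size 2, max 15) hi=[30, 32] (size 2, min 30) -> median=22.5
Step 5: insert 34 -> lo=[13, 15, 30] (size 3, max 30) hi=[32, 34] (size 2, min 32) -> median=30
Step 6: insert 21 -> lo=[13, 15, 21] (size 3, max 21) hi=[30, 32, 34] (size 3, min 30) -> median=25.5
Step 7: insert 17 -> lo=[13, 15, 17, 21] (size 4, max 21) hi=[30, 32, 34] (size 3, min 30) -> median=21

Answer: 30 21.5 30 22.5 30 25.5 21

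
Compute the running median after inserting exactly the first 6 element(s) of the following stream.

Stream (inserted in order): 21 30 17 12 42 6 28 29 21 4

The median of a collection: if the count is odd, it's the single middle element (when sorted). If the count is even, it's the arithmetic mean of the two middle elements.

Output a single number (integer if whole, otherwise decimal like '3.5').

Answer: 19

Derivation:
Step 1: insert 21 -> lo=[21] (size 1, max 21) hi=[] (size 0) -> median=21
Step 2: insert 30 -> lo=[21] (size 1, max 21) hi=[30] (size 1, min 30) -> median=25.5
Step 3: insert 17 -> lo=[17, 21] (size 2, max 21) hi=[30] (size 1, min 30) -> median=21
Step 4: insert 12 -> lo=[12, 17] (size 2, max 17) hi=[21, 30] (size 2, min 21) -> median=19
Step 5: insert 42 -> lo=[12, 17, 21] (size 3, max 21) hi=[30, 42] (size 2, min 30) -> median=21
Step 6: insert 6 -> lo=[6, 12, 17] (size 3, max 17) hi=[21, 30, 42] (size 3, min 21) -> median=19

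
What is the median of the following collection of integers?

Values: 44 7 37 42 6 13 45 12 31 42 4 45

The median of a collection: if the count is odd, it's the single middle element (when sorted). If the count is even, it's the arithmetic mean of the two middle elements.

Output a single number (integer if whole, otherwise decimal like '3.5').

Answer: 34

Derivation:
Step 1: insert 44 -> lo=[44] (size 1, max 44) hi=[] (size 0) -> median=44
Step 2: insert 7 -> lo=[7] (size 1, max 7) hi=[44] (size 1, min 44) -> median=25.5
Step 3: insert 37 -> lo=[7, 37] (size 2, max 37) hi=[44] (size 1, min 44) -> median=37
Step 4: insert 42 -> lo=[7, 37] (size 2, max 37) hi=[42, 44] (size 2, min 42) -> median=39.5
Step 5: insert 6 -> lo=[6, 7, 37] (size 3, max 37) hi=[42, 44] (size 2, min 42) -> median=37
Step 6: insert 13 -> lo=[6, 7, 13] (size 3, max 13) hi=[37, 42, 44] (size 3, min 37) -> median=25
Step 7: insert 45 -> lo=[6, 7, 13, 37] (size 4, max 37) hi=[42, 44, 45] (size 3, min 42) -> median=37
Step 8: insert 12 -> lo=[6, 7, 12, 13] (size 4, max 13) hi=[37, 42, 44, 45] (size 4, min 37) -> median=25
Step 9: insert 31 -> lo=[6, 7, 12, 13, 31] (size 5, max 31) hi=[37, 42, 44, 45] (size 4, min 37) -> median=31
Step 10: insert 42 -> lo=[6, 7, 12, 13, 31] (size 5, max 31) hi=[37, 42, 42, 44, 45] (size 5, min 37) -> median=34
Step 11: insert 4 -> lo=[4, 6, 7, 12, 13, 31] (size 6, max 31) hi=[37, 42, 42, 44, 45] (size 5, min 37) -> median=31
Step 12: insert 45 -> lo=[4, 6, 7, 12, 13, 31] (size 6, max 31) hi=[37, 42, 42, 44, 45, 45] (size 6, min 37) -> median=34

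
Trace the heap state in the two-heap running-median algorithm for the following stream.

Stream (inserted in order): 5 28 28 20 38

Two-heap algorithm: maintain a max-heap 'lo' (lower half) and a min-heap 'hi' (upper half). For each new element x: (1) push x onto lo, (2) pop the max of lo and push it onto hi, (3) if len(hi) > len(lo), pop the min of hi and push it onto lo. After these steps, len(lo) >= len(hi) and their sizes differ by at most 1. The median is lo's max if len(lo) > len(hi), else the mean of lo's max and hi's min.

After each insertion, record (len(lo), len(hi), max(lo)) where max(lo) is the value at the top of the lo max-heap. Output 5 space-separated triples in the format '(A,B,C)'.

Step 1: insert 5 -> lo=[5] hi=[] -> (len(lo)=1, len(hi)=0, max(lo)=5)
Step 2: insert 28 -> lo=[5] hi=[28] -> (len(lo)=1, len(hi)=1, max(lo)=5)
Step 3: insert 28 -> lo=[5, 28] hi=[28] -> (len(lo)=2, len(hi)=1, max(lo)=28)
Step 4: insert 20 -> lo=[5, 20] hi=[28, 28] -> (len(lo)=2, len(hi)=2, max(lo)=20)
Step 5: insert 38 -> lo=[5, 20, 28] hi=[28, 38] -> (len(lo)=3, len(hi)=2, max(lo)=28)

Answer: (1,0,5) (1,1,5) (2,1,28) (2,2,20) (3,2,28)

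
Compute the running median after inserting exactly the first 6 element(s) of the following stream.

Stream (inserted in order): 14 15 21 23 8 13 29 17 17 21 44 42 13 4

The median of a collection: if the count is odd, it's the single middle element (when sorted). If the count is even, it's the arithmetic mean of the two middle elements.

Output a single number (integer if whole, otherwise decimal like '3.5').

Answer: 14.5

Derivation:
Step 1: insert 14 -> lo=[14] (size 1, max 14) hi=[] (size 0) -> median=14
Step 2: insert 15 -> lo=[14] (size 1, max 14) hi=[15] (size 1, min 15) -> median=14.5
Step 3: insert 21 -> lo=[14, 15] (size 2, max 15) hi=[21] (size 1, min 21) -> median=15
Step 4: insert 23 -> lo=[14, 15] (size 2, max 15) hi=[21, 23] (size 2, min 21) -> median=18
Step 5: insert 8 -> lo=[8, 14, 15] (size 3, max 15) hi=[21, 23] (size 2, min 21) -> median=15
Step 6: insert 13 -> lo=[8, 13, 14] (size 3, max 14) hi=[15, 21, 23] (size 3, min 15) -> median=14.5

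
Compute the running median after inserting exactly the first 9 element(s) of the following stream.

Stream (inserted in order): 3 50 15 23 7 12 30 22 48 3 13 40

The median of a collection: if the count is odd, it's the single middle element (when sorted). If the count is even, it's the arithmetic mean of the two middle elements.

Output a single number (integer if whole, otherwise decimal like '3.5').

Step 1: insert 3 -> lo=[3] (size 1, max 3) hi=[] (size 0) -> median=3
Step 2: insert 50 -> lo=[3] (size 1, max 3) hi=[50] (size 1, min 50) -> median=26.5
Step 3: insert 15 -> lo=[3, 15] (size 2, max 15) hi=[50] (size 1, min 50) -> median=15
Step 4: insert 23 -> lo=[3, 15] (size 2, max 15) hi=[23, 50] (size 2, min 23) -> median=19
Step 5: insert 7 -> lo=[3, 7, 15] (size 3, max 15) hi=[23, 50] (size 2, min 23) -> median=15
Step 6: insert 12 -> lo=[3, 7, 12] (size 3, max 12) hi=[15, 23, 50] (size 3, min 15) -> median=13.5
Step 7: insert 30 -> lo=[3, 7, 12, 15] (size 4, max 15) hi=[23, 30, 50] (size 3, min 23) -> median=15
Step 8: insert 22 -> lo=[3, 7, 12, 15] (size 4, max 15) hi=[22, 23, 30, 50] (size 4, min 22) -> median=18.5
Step 9: insert 48 -> lo=[3, 7, 12, 15, 22] (size 5, max 22) hi=[23, 30, 48, 50] (size 4, min 23) -> median=22

Answer: 22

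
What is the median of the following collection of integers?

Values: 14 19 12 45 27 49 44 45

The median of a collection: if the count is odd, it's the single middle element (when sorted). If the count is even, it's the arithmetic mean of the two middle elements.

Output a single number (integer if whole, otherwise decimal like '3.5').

Answer: 35.5

Derivation:
Step 1: insert 14 -> lo=[14] (size 1, max 14) hi=[] (size 0) -> median=14
Step 2: insert 19 -> lo=[14] (size 1, max 14) hi=[19] (size 1, min 19) -> median=16.5
Step 3: insert 12 -> lo=[12, 14] (size 2, max 14) hi=[19] (size 1, min 19) -> median=14
Step 4: insert 45 -> lo=[12, 14] (size 2, max 14) hi=[19, 45] (size 2, min 19) -> median=16.5
Step 5: insert 27 -> lo=[12, 14, 19] (size 3, max 19) hi=[27, 45] (size 2, min 27) -> median=19
Step 6: insert 49 -> lo=[12, 14, 19] (size 3, max 19) hi=[27, 45, 49] (size 3, min 27) -> median=23
Step 7: insert 44 -> lo=[12, 14, 19, 27] (size 4, max 27) hi=[44, 45, 49] (size 3, min 44) -> median=27
Step 8: insert 45 -> lo=[12, 14, 19, 27] (size 4, max 27) hi=[44, 45, 45, 49] (size 4, min 44) -> median=35.5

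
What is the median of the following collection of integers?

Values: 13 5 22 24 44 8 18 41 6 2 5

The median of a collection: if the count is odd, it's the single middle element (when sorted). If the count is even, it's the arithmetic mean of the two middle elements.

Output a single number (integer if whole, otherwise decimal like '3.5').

Step 1: insert 13 -> lo=[13] (size 1, max 13) hi=[] (size 0) -> median=13
Step 2: insert 5 -> lo=[5] (size 1, max 5) hi=[13] (size 1, min 13) -> median=9
Step 3: insert 22 -> lo=[5, 13] (size 2, max 13) hi=[22] (size 1, min 22) -> median=13
Step 4: insert 24 -> lo=[5, 13] (size 2, max 13) hi=[22, 24] (size 2, min 22) -> median=17.5
Step 5: insert 44 -> lo=[5, 13, 22] (size 3, max 22) hi=[24, 44] (size 2, min 24) -> median=22
Step 6: insert 8 -> lo=[5, 8, 13] (size 3, max 13) hi=[22, 24, 44] (size 3, min 22) -> median=17.5
Step 7: insert 18 -> lo=[5, 8, 13, 18] (size 4, max 18) hi=[22, 24, 44] (size 3, min 22) -> median=18
Step 8: insert 41 -> lo=[5, 8, 13, 18] (size 4, max 18) hi=[22, 24, 41, 44] (size 4, min 22) -> median=20
Step 9: insert 6 -> lo=[5, 6, 8, 13, 18] (size 5, max 18) hi=[22, 24, 41, 44] (size 4, min 22) -> median=18
Step 10: insert 2 -> lo=[2, 5, 6, 8, 13] (size 5, max 13) hi=[18, 22, 24, 41, 44] (size 5, min 18) -> median=15.5
Step 11: insert 5 -> lo=[2, 5, 5, 6, 8, 13] (size 6, max 13) hi=[18, 22, 24, 41, 44] (size 5, min 18) -> median=13

Answer: 13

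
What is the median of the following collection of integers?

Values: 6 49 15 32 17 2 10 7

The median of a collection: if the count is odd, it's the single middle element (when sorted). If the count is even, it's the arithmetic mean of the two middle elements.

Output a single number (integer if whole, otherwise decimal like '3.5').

Step 1: insert 6 -> lo=[6] (size 1, max 6) hi=[] (size 0) -> median=6
Step 2: insert 49 -> lo=[6] (size 1, max 6) hi=[49] (size 1, min 49) -> median=27.5
Step 3: insert 15 -> lo=[6, 15] (size 2, max 15) hi=[49] (size 1, min 49) -> median=15
Step 4: insert 32 -> lo=[6, 15] (size 2, max 15) hi=[32, 49] (size 2, min 32) -> median=23.5
Step 5: insert 17 -> lo=[6, 15, 17] (size 3, max 17) hi=[32, 49] (size 2, min 32) -> median=17
Step 6: insert 2 -> lo=[2, 6, 15] (size 3, max 15) hi=[17, 32, 49] (size 3, min 17) -> median=16
Step 7: insert 10 -> lo=[2, 6, 10, 15] (size 4, max 15) hi=[17, 32, 49] (size 3, min 17) -> median=15
Step 8: insert 7 -> lo=[2, 6, 7, 10] (size 4, max 10) hi=[15, 17, 32, 49] (size 4, min 15) -> median=12.5

Answer: 12.5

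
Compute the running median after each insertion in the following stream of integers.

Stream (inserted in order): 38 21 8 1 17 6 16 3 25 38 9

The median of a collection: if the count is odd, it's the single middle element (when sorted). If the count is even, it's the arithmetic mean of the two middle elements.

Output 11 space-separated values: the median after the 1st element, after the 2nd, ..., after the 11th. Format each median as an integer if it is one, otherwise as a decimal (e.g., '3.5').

Step 1: insert 38 -> lo=[38] (size 1, max 38) hi=[] (size 0) -> median=38
Step 2: insert 21 -> lo=[21] (size 1, max 21) hi=[38] (size 1, min 38) -> median=29.5
Step 3: insert 8 -> lo=[8, 21] (size 2, max 21) hi=[38] (size 1, min 38) -> median=21
Step 4: insert 1 -> lo=[1, 8] (size 2, max 8) hi=[21, 38] (size 2, min 21) -> median=14.5
Step 5: insert 17 -> lo=[1, 8, 17] (size 3, max 17) hi=[21, 38] (size 2, min 21) -> median=17
Step 6: insert 6 -> lo=[1, 6, 8] (size 3, max 8) hi=[17, 21, 38] (size 3, min 17) -> median=12.5
Step 7: insert 16 -> lo=[1, 6, 8, 16] (size 4, max 16) hi=[17, 21, 38] (size 3, min 17) -> median=16
Step 8: insert 3 -> lo=[1, 3, 6, 8] (size 4, max 8) hi=[16, 17, 21, 38] (size 4, min 16) -> median=12
Step 9: insert 25 -> lo=[1, 3, 6, 8, 16] (size 5, max 16) hi=[17, 21, 25, 38] (size 4, min 17) -> median=16
Step 10: insert 38 -> lo=[1, 3, 6, 8, 16] (size 5, max 16) hi=[17, 21, 25, 38, 38] (size 5, min 17) -> median=16.5
Step 11: insert 9 -> lo=[1, 3, 6, 8, 9, 16] (size 6, max 16) hi=[17, 21, 25, 38, 38] (size 5, min 17) -> median=16

Answer: 38 29.5 21 14.5 17 12.5 16 12 16 16.5 16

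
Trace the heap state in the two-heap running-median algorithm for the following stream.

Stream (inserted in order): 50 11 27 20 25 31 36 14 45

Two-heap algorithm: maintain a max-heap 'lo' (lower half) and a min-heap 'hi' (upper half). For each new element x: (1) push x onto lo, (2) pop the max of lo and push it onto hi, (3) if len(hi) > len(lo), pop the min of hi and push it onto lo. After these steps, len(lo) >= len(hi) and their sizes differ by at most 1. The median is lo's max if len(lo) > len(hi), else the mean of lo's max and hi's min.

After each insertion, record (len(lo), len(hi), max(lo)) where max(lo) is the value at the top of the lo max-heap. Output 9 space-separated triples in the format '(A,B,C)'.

Step 1: insert 50 -> lo=[50] hi=[] -> (len(lo)=1, len(hi)=0, max(lo)=50)
Step 2: insert 11 -> lo=[11] hi=[50] -> (len(lo)=1, len(hi)=1, max(lo)=11)
Step 3: insert 27 -> lo=[11, 27] hi=[50] -> (len(lo)=2, len(hi)=1, max(lo)=27)
Step 4: insert 20 -> lo=[11, 20] hi=[27, 50] -> (len(lo)=2, len(hi)=2, max(lo)=20)
Step 5: insert 25 -> lo=[11, 20, 25] hi=[27, 50] -> (len(lo)=3, len(hi)=2, max(lo)=25)
Step 6: insert 31 -> lo=[11, 20, 25] hi=[27, 31, 50] -> (len(lo)=3, len(hi)=3, max(lo)=25)
Step 7: insert 36 -> lo=[11, 20, 25, 27] hi=[31, 36, 50] -> (len(lo)=4, len(hi)=3, max(lo)=27)
Step 8: insert 14 -> lo=[11, 14, 20, 25] hi=[27, 31, 36, 50] -> (len(lo)=4, len(hi)=4, max(lo)=25)
Step 9: insert 45 -> lo=[11, 14, 20, 25, 27] hi=[31, 36, 45, 50] -> (len(lo)=5, len(hi)=4, max(lo)=27)

Answer: (1,0,50) (1,1,11) (2,1,27) (2,2,20) (3,2,25) (3,3,25) (4,3,27) (4,4,25) (5,4,27)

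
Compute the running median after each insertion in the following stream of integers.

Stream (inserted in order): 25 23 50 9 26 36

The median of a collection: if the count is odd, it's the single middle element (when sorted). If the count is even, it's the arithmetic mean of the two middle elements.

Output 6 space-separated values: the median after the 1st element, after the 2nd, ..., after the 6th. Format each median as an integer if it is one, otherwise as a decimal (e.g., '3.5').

Step 1: insert 25 -> lo=[25] (size 1, max 25) hi=[] (size 0) -> median=25
Step 2: insert 23 -> lo=[23] (size 1, max 23) hi=[25] (size 1, min 25) -> median=24
Step 3: insert 50 -> lo=[23, 25] (size 2, max 25) hi=[50] (size 1, min 50) -> median=25
Step 4: insert 9 -> lo=[9, 23] (size 2, max 23) hi=[25, 50] (size 2, min 25) -> median=24
Step 5: insert 26 -> lo=[9, 23, 25] (size 3, max 25) hi=[26, 50] (size 2, min 26) -> median=25
Step 6: insert 36 -> lo=[9, 23, 25] (size 3, max 25) hi=[26, 36, 50] (size 3, min 26) -> median=25.5

Answer: 25 24 25 24 25 25.5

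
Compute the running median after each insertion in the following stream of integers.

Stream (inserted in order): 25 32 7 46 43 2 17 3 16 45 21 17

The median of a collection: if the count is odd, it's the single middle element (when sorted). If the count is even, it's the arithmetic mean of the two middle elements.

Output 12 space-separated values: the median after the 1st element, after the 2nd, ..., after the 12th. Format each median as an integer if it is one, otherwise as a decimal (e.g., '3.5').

Answer: 25 28.5 25 28.5 32 28.5 25 21 17 21 21 19

Derivation:
Step 1: insert 25 -> lo=[25] (size 1, max 25) hi=[] (size 0) -> median=25
Step 2: insert 32 -> lo=[25] (size 1, max 25) hi=[32] (size 1, min 32) -> median=28.5
Step 3: insert 7 -> lo=[7, 25] (size 2, max 25) hi=[32] (size 1, min 32) -> median=25
Step 4: insert 46 -> lo=[7, 25] (size 2, max 25) hi=[32, 46] (size 2, min 32) -> median=28.5
Step 5: insert 43 -> lo=[7, 25, 32] (size 3, max 32) hi=[43, 46] (size 2, min 43) -> median=32
Step 6: insert 2 -> lo=[2, 7, 25] (size 3, max 25) hi=[32, 43, 46] (size 3, min 32) -> median=28.5
Step 7: insert 17 -> lo=[2, 7, 17, 25] (size 4, max 25) hi=[32, 43, 46] (size 3, min 32) -> median=25
Step 8: insert 3 -> lo=[2, 3, 7, 17] (size 4, max 17) hi=[25, 32, 43, 46] (size 4, min 25) -> median=21
Step 9: insert 16 -> lo=[2, 3, 7, 16, 17] (size 5, max 17) hi=[25, 32, 43, 46] (size 4, min 25) -> median=17
Step 10: insert 45 -> lo=[2, 3, 7, 16, 17] (size 5, max 17) hi=[25, 32, 43, 45, 46] (size 5, min 25) -> median=21
Step 11: insert 21 -> lo=[2, 3, 7, 16, 17, 21] (size 6, max 21) hi=[25, 32, 43, 45, 46] (size 5, min 25) -> median=21
Step 12: insert 17 -> lo=[2, 3, 7, 16, 17, 17] (size 6, max 17) hi=[21, 25, 32, 43, 45, 46] (size 6, min 21) -> median=19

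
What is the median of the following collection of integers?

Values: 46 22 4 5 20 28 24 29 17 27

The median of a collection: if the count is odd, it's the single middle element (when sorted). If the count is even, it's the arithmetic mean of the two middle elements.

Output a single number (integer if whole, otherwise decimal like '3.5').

Step 1: insert 46 -> lo=[46] (size 1, max 46) hi=[] (size 0) -> median=46
Step 2: insert 22 -> lo=[22] (size 1, max 22) hi=[46] (size 1, min 46) -> median=34
Step 3: insert 4 -> lo=[4, 22] (size 2, max 22) hi=[46] (size 1, min 46) -> median=22
Step 4: insert 5 -> lo=[4, 5] (size 2, max 5) hi=[22, 46] (size 2, min 22) -> median=13.5
Step 5: insert 20 -> lo=[4, 5, 20] (size 3, max 20) hi=[22, 46] (size 2, min 22) -> median=20
Step 6: insert 28 -> lo=[4, 5, 20] (size 3, max 20) hi=[22, 28, 46] (size 3, min 22) -> median=21
Step 7: insert 24 -> lo=[4, 5, 20, 22] (size 4, max 22) hi=[24, 28, 46] (size 3, min 24) -> median=22
Step 8: insert 29 -> lo=[4, 5, 20, 22] (size 4, max 22) hi=[24, 28, 29, 46] (size 4, min 24) -> median=23
Step 9: insert 17 -> lo=[4, 5, 17, 20, 22] (size 5, max 22) hi=[24, 28, 29, 46] (size 4, min 24) -> median=22
Step 10: insert 27 -> lo=[4, 5, 17, 20, 22] (size 5, max 22) hi=[24, 27, 28, 29, 46] (size 5, min 24) -> median=23

Answer: 23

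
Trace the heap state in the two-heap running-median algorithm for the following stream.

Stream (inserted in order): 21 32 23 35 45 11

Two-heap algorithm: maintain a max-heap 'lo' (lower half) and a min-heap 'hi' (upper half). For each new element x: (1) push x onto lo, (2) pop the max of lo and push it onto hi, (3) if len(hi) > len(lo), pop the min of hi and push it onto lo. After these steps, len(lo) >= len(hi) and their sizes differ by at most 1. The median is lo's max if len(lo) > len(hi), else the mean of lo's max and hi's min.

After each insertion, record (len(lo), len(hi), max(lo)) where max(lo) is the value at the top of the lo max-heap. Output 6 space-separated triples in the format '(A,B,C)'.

Step 1: insert 21 -> lo=[21] hi=[] -> (len(lo)=1, len(hi)=0, max(lo)=21)
Step 2: insert 32 -> lo=[21] hi=[32] -> (len(lo)=1, len(hi)=1, max(lo)=21)
Step 3: insert 23 -> lo=[21, 23] hi=[32] -> (len(lo)=2, len(hi)=1, max(lo)=23)
Step 4: insert 35 -> lo=[21, 23] hi=[32, 35] -> (len(lo)=2, len(hi)=2, max(lo)=23)
Step 5: insert 45 -> lo=[21, 23, 32] hi=[35, 45] -> (len(lo)=3, len(hi)=2, max(lo)=32)
Step 6: insert 11 -> lo=[11, 21, 23] hi=[32, 35, 45] -> (len(lo)=3, len(hi)=3, max(lo)=23)

Answer: (1,0,21) (1,1,21) (2,1,23) (2,2,23) (3,2,32) (3,3,23)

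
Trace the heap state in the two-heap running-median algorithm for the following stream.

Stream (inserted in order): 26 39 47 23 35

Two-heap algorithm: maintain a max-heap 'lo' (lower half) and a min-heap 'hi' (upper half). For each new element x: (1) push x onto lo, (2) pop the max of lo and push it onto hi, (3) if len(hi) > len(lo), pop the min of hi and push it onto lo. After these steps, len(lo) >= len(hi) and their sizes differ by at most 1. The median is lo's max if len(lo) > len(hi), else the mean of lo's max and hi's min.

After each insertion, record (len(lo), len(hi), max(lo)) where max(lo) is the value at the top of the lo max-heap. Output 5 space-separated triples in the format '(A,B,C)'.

Answer: (1,0,26) (1,1,26) (2,1,39) (2,2,26) (3,2,35)

Derivation:
Step 1: insert 26 -> lo=[26] hi=[] -> (len(lo)=1, len(hi)=0, max(lo)=26)
Step 2: insert 39 -> lo=[26] hi=[39] -> (len(lo)=1, len(hi)=1, max(lo)=26)
Step 3: insert 47 -> lo=[26, 39] hi=[47] -> (len(lo)=2, len(hi)=1, max(lo)=39)
Step 4: insert 23 -> lo=[23, 26] hi=[39, 47] -> (len(lo)=2, len(hi)=2, max(lo)=26)
Step 5: insert 35 -> lo=[23, 26, 35] hi=[39, 47] -> (len(lo)=3, len(hi)=2, max(lo)=35)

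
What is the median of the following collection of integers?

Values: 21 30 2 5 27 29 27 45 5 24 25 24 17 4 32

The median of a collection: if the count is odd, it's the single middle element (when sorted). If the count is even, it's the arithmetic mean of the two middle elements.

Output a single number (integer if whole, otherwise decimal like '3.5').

Answer: 24

Derivation:
Step 1: insert 21 -> lo=[21] (size 1, max 21) hi=[] (size 0) -> median=21
Step 2: insert 30 -> lo=[21] (size 1, max 21) hi=[30] (size 1, min 30) -> median=25.5
Step 3: insert 2 -> lo=[2, 21] (size 2, max 21) hi=[30] (size 1, min 30) -> median=21
Step 4: insert 5 -> lo=[2, 5] (size 2, max 5) hi=[21, 30] (size 2, min 21) -> median=13
Step 5: insert 27 -> lo=[2, 5, 21] (size 3, max 21) hi=[27, 30] (size 2, min 27) -> median=21
Step 6: insert 29 -> lo=[2, 5, 21] (size 3, max 21) hi=[27, 29, 30] (size 3, min 27) -> median=24
Step 7: insert 27 -> lo=[2, 5, 21, 27] (size 4, max 27) hi=[27, 29, 30] (size 3, min 27) -> median=27
Step 8: insert 45 -> lo=[2, 5, 21, 27] (size 4, max 27) hi=[27, 29, 30, 45] (size 4, min 27) -> median=27
Step 9: insert 5 -> lo=[2, 5, 5, 21, 27] (size 5, max 27) hi=[27, 29, 30, 45] (size 4, min 27) -> median=27
Step 10: insert 24 -> lo=[2, 5, 5, 21, 24] (size 5, max 24) hi=[27, 27, 29, 30, 45] (size 5, min 27) -> median=25.5
Step 11: insert 25 -> lo=[2, 5, 5, 21, 24, 25] (size 6, max 25) hi=[27, 27, 29, 30, 45] (size 5, min 27) -> median=25
Step 12: insert 24 -> lo=[2, 5, 5, 21, 24, 24] (size 6, max 24) hi=[25, 27, 27, 29, 30, 45] (size 6, min 25) -> median=24.5
Step 13: insert 17 -> lo=[2, 5, 5, 17, 21, 24, 24] (size 7, max 24) hi=[25, 27, 27, 29, 30, 45] (size 6, min 25) -> median=24
Step 14: insert 4 -> lo=[2, 4, 5, 5, 17, 21, 24] (size 7, max 24) hi=[24, 25, 27, 27, 29, 30, 45] (size 7, min 24) -> median=24
Step 15: insert 32 -> lo=[2, 4, 5, 5, 17, 21, 24, 24] (size 8, max 24) hi=[25, 27, 27, 29, 30, 32, 45] (size 7, min 25) -> median=24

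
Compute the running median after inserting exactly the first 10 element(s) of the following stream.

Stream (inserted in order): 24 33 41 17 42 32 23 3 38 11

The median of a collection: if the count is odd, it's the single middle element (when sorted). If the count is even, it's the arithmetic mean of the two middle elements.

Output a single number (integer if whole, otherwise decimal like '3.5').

Step 1: insert 24 -> lo=[24] (size 1, max 24) hi=[] (size 0) -> median=24
Step 2: insert 33 -> lo=[24] (size 1, max 24) hi=[33] (size 1, min 33) -> median=28.5
Step 3: insert 41 -> lo=[24, 33] (size 2, max 33) hi=[41] (size 1, min 41) -> median=33
Step 4: insert 17 -> lo=[17, 24] (size 2, max 24) hi=[33, 41] (size 2, min 33) -> median=28.5
Step 5: insert 42 -> lo=[17, 24, 33] (size 3, max 33) hi=[41, 42] (size 2, min 41) -> median=33
Step 6: insert 32 -> lo=[17, 24, 32] (size 3, max 32) hi=[33, 41, 42] (size 3, min 33) -> median=32.5
Step 7: insert 23 -> lo=[17, 23, 24, 32] (size 4, max 32) hi=[33, 41, 42] (size 3, min 33) -> median=32
Step 8: insert 3 -> lo=[3, 17, 23, 24] (size 4, max 24) hi=[32, 33, 41, 42] (size 4, min 32) -> median=28
Step 9: insert 38 -> lo=[3, 17, 23, 24, 32] (size 5, max 32) hi=[33, 38, 41, 42] (size 4, min 33) -> median=32
Step 10: insert 11 -> lo=[3, 11, 17, 23, 24] (size 5, max 24) hi=[32, 33, 38, 41, 42] (size 5, min 32) -> median=28

Answer: 28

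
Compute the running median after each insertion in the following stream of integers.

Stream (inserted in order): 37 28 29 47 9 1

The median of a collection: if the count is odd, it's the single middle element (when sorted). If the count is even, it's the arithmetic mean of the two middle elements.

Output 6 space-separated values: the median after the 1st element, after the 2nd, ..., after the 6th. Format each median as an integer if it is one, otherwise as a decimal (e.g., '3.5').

Step 1: insert 37 -> lo=[37] (size 1, max 37) hi=[] (size 0) -> median=37
Step 2: insert 28 -> lo=[28] (size 1, max 28) hi=[37] (size 1, min 37) -> median=32.5
Step 3: insert 29 -> lo=[28, 29] (size 2, max 29) hi=[37] (size 1, min 37) -> median=29
Step 4: insert 47 -> lo=[28, 29] (size 2, max 29) hi=[37, 47] (size 2, min 37) -> median=33
Step 5: insert 9 -> lo=[9, 28, 29] (size 3, max 29) hi=[37, 47] (size 2, min 37) -> median=29
Step 6: insert 1 -> lo=[1, 9, 28] (size 3, max 28) hi=[29, 37, 47] (size 3, min 29) -> median=28.5

Answer: 37 32.5 29 33 29 28.5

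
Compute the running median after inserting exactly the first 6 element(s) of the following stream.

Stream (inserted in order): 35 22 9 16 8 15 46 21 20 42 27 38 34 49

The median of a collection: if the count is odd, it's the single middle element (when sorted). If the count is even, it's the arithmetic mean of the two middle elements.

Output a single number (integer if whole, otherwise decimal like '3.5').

Step 1: insert 35 -> lo=[35] (size 1, max 35) hi=[] (size 0) -> median=35
Step 2: insert 22 -> lo=[22] (size 1, max 22) hi=[35] (size 1, min 35) -> median=28.5
Step 3: insert 9 -> lo=[9, 22] (size 2, max 22) hi=[35] (size 1, min 35) -> median=22
Step 4: insert 16 -> lo=[9, 16] (size 2, max 16) hi=[22, 35] (size 2, min 22) -> median=19
Step 5: insert 8 -> lo=[8, 9, 16] (size 3, max 16) hi=[22, 35] (size 2, min 22) -> median=16
Step 6: insert 15 -> lo=[8, 9, 15] (size 3, max 15) hi=[16, 22, 35] (size 3, min 16) -> median=15.5

Answer: 15.5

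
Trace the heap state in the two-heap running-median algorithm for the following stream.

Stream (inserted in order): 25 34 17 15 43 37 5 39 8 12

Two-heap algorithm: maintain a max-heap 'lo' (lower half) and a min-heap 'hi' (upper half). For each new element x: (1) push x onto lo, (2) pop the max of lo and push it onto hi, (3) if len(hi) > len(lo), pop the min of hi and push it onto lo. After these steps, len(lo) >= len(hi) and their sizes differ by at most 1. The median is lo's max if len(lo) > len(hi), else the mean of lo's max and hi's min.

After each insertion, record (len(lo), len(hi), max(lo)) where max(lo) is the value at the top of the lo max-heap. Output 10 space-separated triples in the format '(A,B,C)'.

Answer: (1,0,25) (1,1,25) (2,1,25) (2,2,17) (3,2,25) (3,3,25) (4,3,25) (4,4,25) (5,4,25) (5,5,17)

Derivation:
Step 1: insert 25 -> lo=[25] hi=[] -> (len(lo)=1, len(hi)=0, max(lo)=25)
Step 2: insert 34 -> lo=[25] hi=[34] -> (len(lo)=1, len(hi)=1, max(lo)=25)
Step 3: insert 17 -> lo=[17, 25] hi=[34] -> (len(lo)=2, len(hi)=1, max(lo)=25)
Step 4: insert 15 -> lo=[15, 17] hi=[25, 34] -> (len(lo)=2, len(hi)=2, max(lo)=17)
Step 5: insert 43 -> lo=[15, 17, 25] hi=[34, 43] -> (len(lo)=3, len(hi)=2, max(lo)=25)
Step 6: insert 37 -> lo=[15, 17, 25] hi=[34, 37, 43] -> (len(lo)=3, len(hi)=3, max(lo)=25)
Step 7: insert 5 -> lo=[5, 15, 17, 25] hi=[34, 37, 43] -> (len(lo)=4, len(hi)=3, max(lo)=25)
Step 8: insert 39 -> lo=[5, 15, 17, 25] hi=[34, 37, 39, 43] -> (len(lo)=4, len(hi)=4, max(lo)=25)
Step 9: insert 8 -> lo=[5, 8, 15, 17, 25] hi=[34, 37, 39, 43] -> (len(lo)=5, len(hi)=4, max(lo)=25)
Step 10: insert 12 -> lo=[5, 8, 12, 15, 17] hi=[25, 34, 37, 39, 43] -> (len(lo)=5, len(hi)=5, max(lo)=17)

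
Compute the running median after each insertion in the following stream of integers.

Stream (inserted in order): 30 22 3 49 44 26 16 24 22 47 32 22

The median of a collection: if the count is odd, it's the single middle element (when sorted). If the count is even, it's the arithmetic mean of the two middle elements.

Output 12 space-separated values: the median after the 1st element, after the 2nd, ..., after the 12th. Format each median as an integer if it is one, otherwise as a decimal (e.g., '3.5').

Answer: 30 26 22 26 30 28 26 25 24 25 26 25

Derivation:
Step 1: insert 30 -> lo=[30] (size 1, max 30) hi=[] (size 0) -> median=30
Step 2: insert 22 -> lo=[22] (size 1, max 22) hi=[30] (size 1, min 30) -> median=26
Step 3: insert 3 -> lo=[3, 22] (size 2, max 22) hi=[30] (size 1, min 30) -> median=22
Step 4: insert 49 -> lo=[3, 22] (size 2, max 22) hi=[30, 49] (size 2, min 30) -> median=26
Step 5: insert 44 -> lo=[3, 22, 30] (size 3, max 30) hi=[44, 49] (size 2, min 44) -> median=30
Step 6: insert 26 -> lo=[3, 22, 26] (size 3, max 26) hi=[30, 44, 49] (size 3, min 30) -> median=28
Step 7: insert 16 -> lo=[3, 16, 22, 26] (size 4, max 26) hi=[30, 44, 49] (size 3, min 30) -> median=26
Step 8: insert 24 -> lo=[3, 16, 22, 24] (size 4, max 24) hi=[26, 30, 44, 49] (size 4, min 26) -> median=25
Step 9: insert 22 -> lo=[3, 16, 22, 22, 24] (size 5, max 24) hi=[26, 30, 44, 49] (size 4, min 26) -> median=24
Step 10: insert 47 -> lo=[3, 16, 22, 22, 24] (size 5, max 24) hi=[26, 30, 44, 47, 49] (size 5, min 26) -> median=25
Step 11: insert 32 -> lo=[3, 16, 22, 22, 24, 26] (size 6, max 26) hi=[30, 32, 44, 47, 49] (size 5, min 30) -> median=26
Step 12: insert 22 -> lo=[3, 16, 22, 22, 22, 24] (size 6, max 24) hi=[26, 30, 32, 44, 47, 49] (size 6, min 26) -> median=25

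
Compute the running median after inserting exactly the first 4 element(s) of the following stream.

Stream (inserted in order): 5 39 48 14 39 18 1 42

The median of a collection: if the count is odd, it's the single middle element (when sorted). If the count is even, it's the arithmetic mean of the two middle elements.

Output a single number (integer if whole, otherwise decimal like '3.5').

Answer: 26.5

Derivation:
Step 1: insert 5 -> lo=[5] (size 1, max 5) hi=[] (size 0) -> median=5
Step 2: insert 39 -> lo=[5] (size 1, max 5) hi=[39] (size 1, min 39) -> median=22
Step 3: insert 48 -> lo=[5, 39] (size 2, max 39) hi=[48] (size 1, min 48) -> median=39
Step 4: insert 14 -> lo=[5, 14] (size 2, max 14) hi=[39, 48] (size 2, min 39) -> median=26.5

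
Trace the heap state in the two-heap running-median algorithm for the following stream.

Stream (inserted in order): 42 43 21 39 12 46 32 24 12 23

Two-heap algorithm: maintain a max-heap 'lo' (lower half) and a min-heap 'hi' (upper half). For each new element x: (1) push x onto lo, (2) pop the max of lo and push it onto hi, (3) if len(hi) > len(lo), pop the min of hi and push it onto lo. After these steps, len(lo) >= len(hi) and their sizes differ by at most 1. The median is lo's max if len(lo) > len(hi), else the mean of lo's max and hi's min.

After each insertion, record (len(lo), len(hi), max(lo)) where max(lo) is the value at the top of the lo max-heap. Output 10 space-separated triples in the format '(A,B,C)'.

Answer: (1,0,42) (1,1,42) (2,1,42) (2,2,39) (3,2,39) (3,3,39) (4,3,39) (4,4,32) (5,4,32) (5,5,24)

Derivation:
Step 1: insert 42 -> lo=[42] hi=[] -> (len(lo)=1, len(hi)=0, max(lo)=42)
Step 2: insert 43 -> lo=[42] hi=[43] -> (len(lo)=1, len(hi)=1, max(lo)=42)
Step 3: insert 21 -> lo=[21, 42] hi=[43] -> (len(lo)=2, len(hi)=1, max(lo)=42)
Step 4: insert 39 -> lo=[21, 39] hi=[42, 43] -> (len(lo)=2, len(hi)=2, max(lo)=39)
Step 5: insert 12 -> lo=[12, 21, 39] hi=[42, 43] -> (len(lo)=3, len(hi)=2, max(lo)=39)
Step 6: insert 46 -> lo=[12, 21, 39] hi=[42, 43, 46] -> (len(lo)=3, len(hi)=3, max(lo)=39)
Step 7: insert 32 -> lo=[12, 21, 32, 39] hi=[42, 43, 46] -> (len(lo)=4, len(hi)=3, max(lo)=39)
Step 8: insert 24 -> lo=[12, 21, 24, 32] hi=[39, 42, 43, 46] -> (len(lo)=4, len(hi)=4, max(lo)=32)
Step 9: insert 12 -> lo=[12, 12, 21, 24, 32] hi=[39, 42, 43, 46] -> (len(lo)=5, len(hi)=4, max(lo)=32)
Step 10: insert 23 -> lo=[12, 12, 21, 23, 24] hi=[32, 39, 42, 43, 46] -> (len(lo)=5, len(hi)=5, max(lo)=24)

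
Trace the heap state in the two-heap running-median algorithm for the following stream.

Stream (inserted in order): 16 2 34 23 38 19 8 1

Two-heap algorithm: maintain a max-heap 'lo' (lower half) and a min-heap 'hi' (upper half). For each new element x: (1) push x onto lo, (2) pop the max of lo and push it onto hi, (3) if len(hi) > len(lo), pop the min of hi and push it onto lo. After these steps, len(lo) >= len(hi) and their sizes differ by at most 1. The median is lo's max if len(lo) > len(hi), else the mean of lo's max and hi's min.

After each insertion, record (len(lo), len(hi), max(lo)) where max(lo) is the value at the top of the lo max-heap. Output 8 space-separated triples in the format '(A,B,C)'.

Answer: (1,0,16) (1,1,2) (2,1,16) (2,2,16) (3,2,23) (3,3,19) (4,3,19) (4,4,16)

Derivation:
Step 1: insert 16 -> lo=[16] hi=[] -> (len(lo)=1, len(hi)=0, max(lo)=16)
Step 2: insert 2 -> lo=[2] hi=[16] -> (len(lo)=1, len(hi)=1, max(lo)=2)
Step 3: insert 34 -> lo=[2, 16] hi=[34] -> (len(lo)=2, len(hi)=1, max(lo)=16)
Step 4: insert 23 -> lo=[2, 16] hi=[23, 34] -> (len(lo)=2, len(hi)=2, max(lo)=16)
Step 5: insert 38 -> lo=[2, 16, 23] hi=[34, 38] -> (len(lo)=3, len(hi)=2, max(lo)=23)
Step 6: insert 19 -> lo=[2, 16, 19] hi=[23, 34, 38] -> (len(lo)=3, len(hi)=3, max(lo)=19)
Step 7: insert 8 -> lo=[2, 8, 16, 19] hi=[23, 34, 38] -> (len(lo)=4, len(hi)=3, max(lo)=19)
Step 8: insert 1 -> lo=[1, 2, 8, 16] hi=[19, 23, 34, 38] -> (len(lo)=4, len(hi)=4, max(lo)=16)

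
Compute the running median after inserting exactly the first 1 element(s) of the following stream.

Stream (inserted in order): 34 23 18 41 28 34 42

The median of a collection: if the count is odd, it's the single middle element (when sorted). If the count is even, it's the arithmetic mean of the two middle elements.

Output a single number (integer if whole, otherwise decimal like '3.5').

Step 1: insert 34 -> lo=[34] (size 1, max 34) hi=[] (size 0) -> median=34

Answer: 34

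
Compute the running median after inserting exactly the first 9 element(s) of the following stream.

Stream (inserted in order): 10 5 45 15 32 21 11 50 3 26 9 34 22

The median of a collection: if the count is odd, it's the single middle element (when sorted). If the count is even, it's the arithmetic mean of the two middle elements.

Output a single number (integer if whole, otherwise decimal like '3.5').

Step 1: insert 10 -> lo=[10] (size 1, max 10) hi=[] (size 0) -> median=10
Step 2: insert 5 -> lo=[5] (size 1, max 5) hi=[10] (size 1, min 10) -> median=7.5
Step 3: insert 45 -> lo=[5, 10] (size 2, max 10) hi=[45] (size 1, min 45) -> median=10
Step 4: insert 15 -> lo=[5, 10] (size 2, max 10) hi=[15, 45] (size 2, min 15) -> median=12.5
Step 5: insert 32 -> lo=[5, 10, 15] (size 3, max 15) hi=[32, 45] (size 2, min 32) -> median=15
Step 6: insert 21 -> lo=[5, 10, 15] (size 3, max 15) hi=[21, 32, 45] (size 3, min 21) -> median=18
Step 7: insert 11 -> lo=[5, 10, 11, 15] (size 4, max 15) hi=[21, 32, 45] (size 3, min 21) -> median=15
Step 8: insert 50 -> lo=[5, 10, 11, 15] (size 4, max 15) hi=[21, 32, 45, 50] (size 4, min 21) -> median=18
Step 9: insert 3 -> lo=[3, 5, 10, 11, 15] (size 5, max 15) hi=[21, 32, 45, 50] (size 4, min 21) -> median=15

Answer: 15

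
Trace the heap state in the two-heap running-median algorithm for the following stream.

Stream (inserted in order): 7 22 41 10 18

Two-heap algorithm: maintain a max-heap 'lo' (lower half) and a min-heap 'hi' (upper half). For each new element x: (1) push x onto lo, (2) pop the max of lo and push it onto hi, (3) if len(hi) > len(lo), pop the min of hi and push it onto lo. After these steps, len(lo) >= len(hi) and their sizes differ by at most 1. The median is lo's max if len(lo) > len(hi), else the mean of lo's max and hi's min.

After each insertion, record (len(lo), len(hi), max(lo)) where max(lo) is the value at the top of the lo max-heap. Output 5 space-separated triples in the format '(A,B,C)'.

Step 1: insert 7 -> lo=[7] hi=[] -> (len(lo)=1, len(hi)=0, max(lo)=7)
Step 2: insert 22 -> lo=[7] hi=[22] -> (len(lo)=1, len(hi)=1, max(lo)=7)
Step 3: insert 41 -> lo=[7, 22] hi=[41] -> (len(lo)=2, len(hi)=1, max(lo)=22)
Step 4: insert 10 -> lo=[7, 10] hi=[22, 41] -> (len(lo)=2, len(hi)=2, max(lo)=10)
Step 5: insert 18 -> lo=[7, 10, 18] hi=[22, 41] -> (len(lo)=3, len(hi)=2, max(lo)=18)

Answer: (1,0,7) (1,1,7) (2,1,22) (2,2,10) (3,2,18)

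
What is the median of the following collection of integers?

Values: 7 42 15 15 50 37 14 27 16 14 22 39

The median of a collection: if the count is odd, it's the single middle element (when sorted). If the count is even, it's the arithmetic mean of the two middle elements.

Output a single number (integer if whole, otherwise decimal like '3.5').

Answer: 19

Derivation:
Step 1: insert 7 -> lo=[7] (size 1, max 7) hi=[] (size 0) -> median=7
Step 2: insert 42 -> lo=[7] (size 1, max 7) hi=[42] (size 1, min 42) -> median=24.5
Step 3: insert 15 -> lo=[7, 15] (size 2, max 15) hi=[42] (size 1, min 42) -> median=15
Step 4: insert 15 -> lo=[7, 15] (size 2, max 15) hi=[15, 42] (size 2, min 15) -> median=15
Step 5: insert 50 -> lo=[7, 15, 15] (size 3, max 15) hi=[42, 50] (size 2, min 42) -> median=15
Step 6: insert 37 -> lo=[7, 15, 15] (size 3, max 15) hi=[37, 42, 50] (size 3, min 37) -> median=26
Step 7: insert 14 -> lo=[7, 14, 15, 15] (size 4, max 15) hi=[37, 42, 50] (size 3, min 37) -> median=15
Step 8: insert 27 -> lo=[7, 14, 15, 15] (size 4, max 15) hi=[27, 37, 42, 50] (size 4, min 27) -> median=21
Step 9: insert 16 -> lo=[7, 14, 15, 15, 16] (size 5, max 16) hi=[27, 37, 42, 50] (size 4, min 27) -> median=16
Step 10: insert 14 -> lo=[7, 14, 14, 15, 15] (size 5, max 15) hi=[16, 27, 37, 42, 50] (size 5, min 16) -> median=15.5
Step 11: insert 22 -> lo=[7, 14, 14, 15, 15, 16] (size 6, max 16) hi=[22, 27, 37, 42, 50] (size 5, min 22) -> median=16
Step 12: insert 39 -> lo=[7, 14, 14, 15, 15, 16] (size 6, max 16) hi=[22, 27, 37, 39, 42, 50] (size 6, min 22) -> median=19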